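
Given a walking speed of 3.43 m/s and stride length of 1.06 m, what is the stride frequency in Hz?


f = v / stride_length
f = 3.43 / 1.06
f = 3.2358


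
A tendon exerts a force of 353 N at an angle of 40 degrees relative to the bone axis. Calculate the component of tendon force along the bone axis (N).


F_eff = F_tendon * cos(theta)
theta = 40 deg = 0.6981 rad
cos(theta) = 0.7660
F_eff = 353 * 0.7660
F_eff = 270.4137


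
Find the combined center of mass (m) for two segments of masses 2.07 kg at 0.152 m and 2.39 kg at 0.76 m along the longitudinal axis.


COM = (m1*x1 + m2*x2) / (m1 + m2)
COM = (2.07*0.152 + 2.39*0.76) / (2.07 + 2.39)
Numerator = 2.1310
Denominator = 4.4600
COM = 0.4778


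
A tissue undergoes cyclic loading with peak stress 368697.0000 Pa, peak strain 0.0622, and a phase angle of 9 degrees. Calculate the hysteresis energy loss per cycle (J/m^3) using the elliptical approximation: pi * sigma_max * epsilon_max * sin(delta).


E_loss = pi * sigma_max * epsilon_max * sin(delta)
delta = 9 deg = 0.1571 rad
sin(delta) = 0.1564
E_loss = pi * 368697.0000 * 0.0622 * 0.1564
E_loss = 11270.4771


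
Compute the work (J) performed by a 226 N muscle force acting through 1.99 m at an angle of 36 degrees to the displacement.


W = F * d * cos(theta)
theta = 36 deg = 0.6283 rad
cos(theta) = 0.8090
W = 226 * 1.99 * 0.8090
W = 363.8473


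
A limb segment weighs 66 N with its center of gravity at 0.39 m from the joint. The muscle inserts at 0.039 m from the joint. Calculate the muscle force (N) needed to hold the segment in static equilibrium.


F_muscle = W * d_load / d_muscle
F_muscle = 66 * 0.39 / 0.039
Numerator = 25.7400
F_muscle = 660.0000


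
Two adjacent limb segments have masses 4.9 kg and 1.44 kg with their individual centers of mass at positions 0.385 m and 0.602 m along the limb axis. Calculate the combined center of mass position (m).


COM = (m1*x1 + m2*x2) / (m1 + m2)
COM = (4.9*0.385 + 1.44*0.602) / (4.9 + 1.44)
Numerator = 2.7534
Denominator = 6.3400
COM = 0.4343


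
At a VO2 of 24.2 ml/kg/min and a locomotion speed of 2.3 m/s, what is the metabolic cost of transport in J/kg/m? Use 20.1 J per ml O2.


Power per kg = VO2 * 20.1 / 60
Power per kg = 24.2 * 20.1 / 60 = 8.1070 W/kg
Cost = power_per_kg / speed
Cost = 8.1070 / 2.3
Cost = 3.5248


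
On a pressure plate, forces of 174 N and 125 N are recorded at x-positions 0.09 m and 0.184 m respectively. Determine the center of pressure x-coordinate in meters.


COP_x = (F1*x1 + F2*x2) / (F1 + F2)
COP_x = (174*0.09 + 125*0.184) / (174 + 125)
Numerator = 38.6600
Denominator = 299
COP_x = 0.1293


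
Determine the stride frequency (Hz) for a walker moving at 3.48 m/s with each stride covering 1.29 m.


f = v / stride_length
f = 3.48 / 1.29
f = 2.6977


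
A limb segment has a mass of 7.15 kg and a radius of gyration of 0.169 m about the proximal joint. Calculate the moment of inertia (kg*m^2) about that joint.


I = m * k^2
I = 7.15 * 0.169^2
k^2 = 0.0286
I = 0.2042


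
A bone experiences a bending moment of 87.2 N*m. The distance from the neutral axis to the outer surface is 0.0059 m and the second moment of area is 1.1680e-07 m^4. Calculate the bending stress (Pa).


sigma = M * c / I
sigma = 87.2 * 0.0059 / 1.1680e-07
M * c = 0.5145
sigma = 4.4048e+06


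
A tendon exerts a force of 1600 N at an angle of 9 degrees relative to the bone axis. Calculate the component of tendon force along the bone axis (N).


F_eff = F_tendon * cos(theta)
theta = 9 deg = 0.1571 rad
cos(theta) = 0.9877
F_eff = 1600 * 0.9877
F_eff = 1580.3013


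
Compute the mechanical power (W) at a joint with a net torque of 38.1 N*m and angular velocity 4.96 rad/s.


P = M * omega
P = 38.1 * 4.96
P = 188.9760


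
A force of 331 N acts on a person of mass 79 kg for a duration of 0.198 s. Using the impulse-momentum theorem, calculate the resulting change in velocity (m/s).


J = F * dt = 331 * 0.198 = 65.5380 N*s
delta_v = J / m
delta_v = 65.5380 / 79
delta_v = 0.8296


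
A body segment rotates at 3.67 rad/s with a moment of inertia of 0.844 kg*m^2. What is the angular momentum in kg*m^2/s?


L = I * omega
L = 0.844 * 3.67
L = 3.0975


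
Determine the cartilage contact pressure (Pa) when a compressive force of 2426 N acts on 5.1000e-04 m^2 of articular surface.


P = F / A
P = 2426 / 5.1000e-04
P = 4.7569e+06


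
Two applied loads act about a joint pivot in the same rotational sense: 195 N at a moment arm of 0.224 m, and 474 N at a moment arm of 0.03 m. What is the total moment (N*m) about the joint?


M = F1 * d1 + F2 * d2
M = 195 * 0.224 + 474 * 0.03
M = 43.6800 + 14.2200
M = 57.9000


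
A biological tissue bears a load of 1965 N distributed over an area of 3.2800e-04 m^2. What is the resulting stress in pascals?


stress = F / A
stress = 1965 / 3.2800e-04
stress = 5.9909e+06


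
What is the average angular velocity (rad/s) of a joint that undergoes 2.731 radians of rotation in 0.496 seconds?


omega = delta_theta / delta_t
omega = 2.731 / 0.496
omega = 5.5060


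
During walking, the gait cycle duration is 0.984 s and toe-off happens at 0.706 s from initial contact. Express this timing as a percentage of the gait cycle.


pct = (event_time / cycle_time) * 100
pct = (0.706 / 0.984) * 100
ratio = 0.7175
pct = 71.7480


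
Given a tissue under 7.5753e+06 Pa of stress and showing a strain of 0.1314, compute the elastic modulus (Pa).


E = stress / strain
E = 7.5753e+06 / 0.1314
E = 5.7651e+07


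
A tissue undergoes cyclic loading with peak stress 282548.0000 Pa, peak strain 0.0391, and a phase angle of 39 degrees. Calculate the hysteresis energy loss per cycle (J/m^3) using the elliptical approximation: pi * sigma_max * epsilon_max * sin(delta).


E_loss = pi * sigma_max * epsilon_max * sin(delta)
delta = 39 deg = 0.6807 rad
sin(delta) = 0.6293
E_loss = pi * 282548.0000 * 0.0391 * 0.6293
E_loss = 21841.9129


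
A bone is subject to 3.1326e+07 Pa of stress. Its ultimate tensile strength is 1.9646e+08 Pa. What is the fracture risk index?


FRI = applied / ultimate
FRI = 3.1326e+07 / 1.9646e+08
FRI = 0.1595


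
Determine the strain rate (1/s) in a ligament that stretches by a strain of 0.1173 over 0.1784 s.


strain_rate = delta_strain / delta_t
strain_rate = 0.1173 / 0.1784
strain_rate = 0.6575


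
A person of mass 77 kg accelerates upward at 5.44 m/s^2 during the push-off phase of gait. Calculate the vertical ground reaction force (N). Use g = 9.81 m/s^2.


GRF = m * (g + a)
GRF = 77 * (9.81 + 5.44)
GRF = 77 * 15.2500
GRF = 1174.2500


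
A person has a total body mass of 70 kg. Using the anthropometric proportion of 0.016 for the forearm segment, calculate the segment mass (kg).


m_segment = body_mass * fraction
m_segment = 70 * 0.016
m_segment = 1.1200


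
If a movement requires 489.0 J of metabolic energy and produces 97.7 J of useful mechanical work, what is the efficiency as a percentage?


eta = (W_mech / E_meta) * 100
eta = (97.7 / 489.0) * 100
ratio = 0.1998
eta = 19.9796


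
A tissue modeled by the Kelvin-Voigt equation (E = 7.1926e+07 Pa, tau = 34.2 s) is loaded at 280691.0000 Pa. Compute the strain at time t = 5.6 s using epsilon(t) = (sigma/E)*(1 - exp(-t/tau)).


epsilon(t) = (sigma/E) * (1 - exp(-t/tau))
sigma/E = 280691.0000 / 7.1926e+07 = 0.0039
exp(-t/tau) = exp(-5.6 / 34.2) = 0.8490
epsilon = 0.0039 * (1 - 0.8490)
epsilon = 5.8943e-04


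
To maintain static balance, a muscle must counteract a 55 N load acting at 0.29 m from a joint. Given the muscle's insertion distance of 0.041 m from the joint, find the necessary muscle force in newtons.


F_muscle = W * d_load / d_muscle
F_muscle = 55 * 0.29 / 0.041
Numerator = 15.9500
F_muscle = 389.0244


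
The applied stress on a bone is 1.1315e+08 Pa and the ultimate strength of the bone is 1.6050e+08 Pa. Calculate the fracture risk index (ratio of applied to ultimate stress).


FRI = applied / ultimate
FRI = 1.1315e+08 / 1.6050e+08
FRI = 0.7050


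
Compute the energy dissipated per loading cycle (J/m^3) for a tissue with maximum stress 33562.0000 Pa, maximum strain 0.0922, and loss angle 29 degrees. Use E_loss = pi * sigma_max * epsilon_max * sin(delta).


E_loss = pi * sigma_max * epsilon_max * sin(delta)
delta = 29 deg = 0.5061 rad
sin(delta) = 0.4848
E_loss = pi * 33562.0000 * 0.0922 * 0.4848
E_loss = 4713.0262


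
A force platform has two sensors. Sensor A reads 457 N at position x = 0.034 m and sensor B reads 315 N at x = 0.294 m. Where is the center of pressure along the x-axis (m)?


COP_x = (F1*x1 + F2*x2) / (F1 + F2)
COP_x = (457*0.034 + 315*0.294) / (457 + 315)
Numerator = 108.1480
Denominator = 772
COP_x = 0.1401


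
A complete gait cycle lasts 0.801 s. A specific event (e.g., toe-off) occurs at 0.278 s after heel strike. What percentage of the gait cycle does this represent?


pct = (event_time / cycle_time) * 100
pct = (0.278 / 0.801) * 100
ratio = 0.3471
pct = 34.7066


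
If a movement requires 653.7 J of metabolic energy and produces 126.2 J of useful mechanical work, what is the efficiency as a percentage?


eta = (W_mech / E_meta) * 100
eta = (126.2 / 653.7) * 100
ratio = 0.1931
eta = 19.3055


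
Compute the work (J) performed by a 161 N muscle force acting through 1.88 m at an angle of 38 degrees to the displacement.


W = F * d * cos(theta)
theta = 38 deg = 0.6632 rad
cos(theta) = 0.7880
W = 161 * 1.88 * 0.7880
W = 238.5151


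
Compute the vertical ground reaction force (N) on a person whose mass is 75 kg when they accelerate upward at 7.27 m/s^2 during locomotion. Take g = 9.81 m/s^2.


GRF = m * (g + a)
GRF = 75 * (9.81 + 7.27)
GRF = 75 * 17.0800
GRF = 1281.0000


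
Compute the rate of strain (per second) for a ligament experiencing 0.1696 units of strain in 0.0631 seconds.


strain_rate = delta_strain / delta_t
strain_rate = 0.1696 / 0.0631
strain_rate = 2.6878


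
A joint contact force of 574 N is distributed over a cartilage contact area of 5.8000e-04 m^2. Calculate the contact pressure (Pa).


P = F / A
P = 574 / 5.8000e-04
P = 989655.1724


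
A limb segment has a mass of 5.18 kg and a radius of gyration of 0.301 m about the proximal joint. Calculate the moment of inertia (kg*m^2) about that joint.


I = m * k^2
I = 5.18 * 0.301^2
k^2 = 0.0906
I = 0.4693


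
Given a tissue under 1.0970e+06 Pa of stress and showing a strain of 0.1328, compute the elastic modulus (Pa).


E = stress / strain
E = 1.0970e+06 / 0.1328
E = 8.2605e+06


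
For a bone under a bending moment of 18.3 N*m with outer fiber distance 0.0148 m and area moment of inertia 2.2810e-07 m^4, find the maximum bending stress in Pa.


sigma = M * c / I
sigma = 18.3 * 0.0148 / 2.2810e-07
M * c = 0.2708
sigma = 1.1874e+06


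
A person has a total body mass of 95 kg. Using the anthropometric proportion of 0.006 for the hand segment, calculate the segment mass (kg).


m_segment = body_mass * fraction
m_segment = 95 * 0.006
m_segment = 0.5700


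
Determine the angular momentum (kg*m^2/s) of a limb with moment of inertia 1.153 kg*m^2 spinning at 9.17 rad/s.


L = I * omega
L = 1.153 * 9.17
L = 10.5730


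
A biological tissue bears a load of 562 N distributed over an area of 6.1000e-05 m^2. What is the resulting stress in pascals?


stress = F / A
stress = 562 / 6.1000e-05
stress = 9.2131e+06


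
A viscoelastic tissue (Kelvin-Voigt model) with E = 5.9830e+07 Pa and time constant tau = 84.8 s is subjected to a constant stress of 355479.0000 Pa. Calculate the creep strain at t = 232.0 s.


epsilon(t) = (sigma/E) * (1 - exp(-t/tau))
sigma/E = 355479.0000 / 5.9830e+07 = 0.0059
exp(-t/tau) = exp(-232.0 / 84.8) = 0.0648
epsilon = 0.0059 * (1 - 0.0648)
epsilon = 0.0056


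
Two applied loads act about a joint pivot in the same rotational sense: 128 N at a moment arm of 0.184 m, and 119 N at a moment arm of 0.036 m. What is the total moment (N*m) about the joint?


M = F1 * d1 + F2 * d2
M = 128 * 0.184 + 119 * 0.036
M = 23.5520 + 4.2840
M = 27.8360


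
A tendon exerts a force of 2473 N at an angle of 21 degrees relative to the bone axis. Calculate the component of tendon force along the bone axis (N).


F_eff = F_tendon * cos(theta)
theta = 21 deg = 0.3665 rad
cos(theta) = 0.9336
F_eff = 2473 * 0.9336
F_eff = 2308.7444


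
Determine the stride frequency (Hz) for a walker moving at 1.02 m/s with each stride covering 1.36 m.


f = v / stride_length
f = 1.02 / 1.36
f = 0.7500


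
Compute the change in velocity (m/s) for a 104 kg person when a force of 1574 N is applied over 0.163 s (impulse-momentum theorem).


J = F * dt = 1574 * 0.163 = 256.5620 N*s
delta_v = J / m
delta_v = 256.5620 / 104
delta_v = 2.4669


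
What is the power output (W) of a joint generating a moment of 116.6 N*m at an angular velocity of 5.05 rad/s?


P = M * omega
P = 116.6 * 5.05
P = 588.8300


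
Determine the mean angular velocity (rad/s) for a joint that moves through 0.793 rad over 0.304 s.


omega = delta_theta / delta_t
omega = 0.793 / 0.304
omega = 2.6086


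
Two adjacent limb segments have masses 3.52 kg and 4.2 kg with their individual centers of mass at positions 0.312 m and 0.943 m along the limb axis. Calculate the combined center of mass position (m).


COM = (m1*x1 + m2*x2) / (m1 + m2)
COM = (3.52*0.312 + 4.2*0.943) / (3.52 + 4.2)
Numerator = 5.0588
Denominator = 7.7200
COM = 0.6553


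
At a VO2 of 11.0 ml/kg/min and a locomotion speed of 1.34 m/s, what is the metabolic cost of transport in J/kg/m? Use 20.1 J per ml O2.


Power per kg = VO2 * 20.1 / 60
Power per kg = 11.0 * 20.1 / 60 = 3.6850 W/kg
Cost = power_per_kg / speed
Cost = 3.6850 / 1.34
Cost = 2.7500


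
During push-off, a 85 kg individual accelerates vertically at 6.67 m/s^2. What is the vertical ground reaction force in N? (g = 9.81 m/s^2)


GRF = m * (g + a)
GRF = 85 * (9.81 + 6.67)
GRF = 85 * 16.4800
GRF = 1400.8000


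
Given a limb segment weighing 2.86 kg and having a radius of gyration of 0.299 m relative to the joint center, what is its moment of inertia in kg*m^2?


I = m * k^2
I = 2.86 * 0.299^2
k^2 = 0.0894
I = 0.2557


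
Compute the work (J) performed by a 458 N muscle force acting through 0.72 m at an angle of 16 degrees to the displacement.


W = F * d * cos(theta)
theta = 16 deg = 0.2793 rad
cos(theta) = 0.9613
W = 458 * 0.72 * 0.9613
W = 316.9857


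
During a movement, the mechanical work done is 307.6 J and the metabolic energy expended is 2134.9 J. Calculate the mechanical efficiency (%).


eta = (W_mech / E_meta) * 100
eta = (307.6 / 2134.9) * 100
ratio = 0.1441
eta = 14.4082


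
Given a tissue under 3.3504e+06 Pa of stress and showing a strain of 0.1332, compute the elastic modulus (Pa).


E = stress / strain
E = 3.3504e+06 / 0.1332
E = 2.5153e+07


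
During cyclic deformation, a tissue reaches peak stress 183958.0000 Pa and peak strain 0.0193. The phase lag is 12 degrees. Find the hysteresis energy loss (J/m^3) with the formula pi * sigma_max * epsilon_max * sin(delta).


E_loss = pi * sigma_max * epsilon_max * sin(delta)
delta = 12 deg = 0.2094 rad
sin(delta) = 0.2079
E_loss = pi * 183958.0000 * 0.0193 * 0.2079
E_loss = 2319.0215


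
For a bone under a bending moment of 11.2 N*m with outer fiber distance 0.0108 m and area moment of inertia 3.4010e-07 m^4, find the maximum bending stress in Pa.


sigma = M * c / I
sigma = 11.2 * 0.0108 / 3.4010e-07
M * c = 0.1210
sigma = 355660.1000


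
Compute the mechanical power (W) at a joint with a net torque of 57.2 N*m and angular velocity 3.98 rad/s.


P = M * omega
P = 57.2 * 3.98
P = 227.6560


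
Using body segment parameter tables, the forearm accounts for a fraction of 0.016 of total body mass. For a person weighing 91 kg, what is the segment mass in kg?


m_segment = body_mass * fraction
m_segment = 91 * 0.016
m_segment = 1.4560


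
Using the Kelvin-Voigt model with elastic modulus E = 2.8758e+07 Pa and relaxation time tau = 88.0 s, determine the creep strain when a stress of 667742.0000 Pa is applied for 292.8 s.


epsilon(t) = (sigma/E) * (1 - exp(-t/tau))
sigma/E = 667742.0000 / 2.8758e+07 = 0.0232
exp(-t/tau) = exp(-292.8 / 88.0) = 0.0359
epsilon = 0.0232 * (1 - 0.0359)
epsilon = 0.0224


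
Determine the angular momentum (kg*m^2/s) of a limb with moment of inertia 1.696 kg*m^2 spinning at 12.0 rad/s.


L = I * omega
L = 1.696 * 12.0
L = 20.3520


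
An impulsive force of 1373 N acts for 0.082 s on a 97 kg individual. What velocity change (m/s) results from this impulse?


J = F * dt = 1373 * 0.082 = 112.5860 N*s
delta_v = J / m
delta_v = 112.5860 / 97
delta_v = 1.1607


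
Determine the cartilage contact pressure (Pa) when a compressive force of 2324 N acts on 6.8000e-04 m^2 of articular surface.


P = F / A
P = 2324 / 6.8000e-04
P = 3.4176e+06


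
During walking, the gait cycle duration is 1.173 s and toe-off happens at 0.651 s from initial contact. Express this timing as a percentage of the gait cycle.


pct = (event_time / cycle_time) * 100
pct = (0.651 / 1.173) * 100
ratio = 0.5550
pct = 55.4987


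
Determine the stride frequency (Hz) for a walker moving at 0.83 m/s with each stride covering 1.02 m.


f = v / stride_length
f = 0.83 / 1.02
f = 0.8137


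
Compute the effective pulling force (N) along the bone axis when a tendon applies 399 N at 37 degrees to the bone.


F_eff = F_tendon * cos(theta)
theta = 37 deg = 0.6458 rad
cos(theta) = 0.7986
F_eff = 399 * 0.7986
F_eff = 318.6556


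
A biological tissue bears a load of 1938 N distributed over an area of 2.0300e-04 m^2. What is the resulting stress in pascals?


stress = F / A
stress = 1938 / 2.0300e-04
stress = 9.5468e+06


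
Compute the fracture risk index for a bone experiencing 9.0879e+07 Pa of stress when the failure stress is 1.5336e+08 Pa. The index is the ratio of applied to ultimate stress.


FRI = applied / ultimate
FRI = 9.0879e+07 / 1.5336e+08
FRI = 0.5926


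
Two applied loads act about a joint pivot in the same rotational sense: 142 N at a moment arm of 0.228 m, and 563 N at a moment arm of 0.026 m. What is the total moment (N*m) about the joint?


M = F1 * d1 + F2 * d2
M = 142 * 0.228 + 563 * 0.026
M = 32.3760 + 14.6380
M = 47.0140


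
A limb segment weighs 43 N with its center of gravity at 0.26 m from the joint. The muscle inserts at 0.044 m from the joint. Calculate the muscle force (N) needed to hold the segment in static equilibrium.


F_muscle = W * d_load / d_muscle
F_muscle = 43 * 0.26 / 0.044
Numerator = 11.1800
F_muscle = 254.0909


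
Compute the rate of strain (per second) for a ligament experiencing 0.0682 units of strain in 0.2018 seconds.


strain_rate = delta_strain / delta_t
strain_rate = 0.0682 / 0.2018
strain_rate = 0.3380


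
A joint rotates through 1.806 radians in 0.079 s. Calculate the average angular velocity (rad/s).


omega = delta_theta / delta_t
omega = 1.806 / 0.079
omega = 22.8608


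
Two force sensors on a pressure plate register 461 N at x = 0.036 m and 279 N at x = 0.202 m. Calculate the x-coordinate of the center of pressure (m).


COP_x = (F1*x1 + F2*x2) / (F1 + F2)
COP_x = (461*0.036 + 279*0.202) / (461 + 279)
Numerator = 72.9540
Denominator = 740
COP_x = 0.0986


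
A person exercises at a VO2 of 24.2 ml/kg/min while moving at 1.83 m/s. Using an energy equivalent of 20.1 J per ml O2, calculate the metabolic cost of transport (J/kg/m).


Power per kg = VO2 * 20.1 / 60
Power per kg = 24.2 * 20.1 / 60 = 8.1070 W/kg
Cost = power_per_kg / speed
Cost = 8.1070 / 1.83
Cost = 4.4301


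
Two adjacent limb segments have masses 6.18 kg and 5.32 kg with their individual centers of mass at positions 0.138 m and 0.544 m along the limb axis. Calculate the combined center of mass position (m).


COM = (m1*x1 + m2*x2) / (m1 + m2)
COM = (6.18*0.138 + 5.32*0.544) / (6.18 + 5.32)
Numerator = 3.7469
Denominator = 11.5000
COM = 0.3258


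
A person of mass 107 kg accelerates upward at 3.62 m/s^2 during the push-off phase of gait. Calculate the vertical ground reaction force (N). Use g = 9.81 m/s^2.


GRF = m * (g + a)
GRF = 107 * (9.81 + 3.62)
GRF = 107 * 13.4300
GRF = 1437.0100


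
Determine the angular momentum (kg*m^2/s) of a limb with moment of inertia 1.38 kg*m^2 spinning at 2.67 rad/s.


L = I * omega
L = 1.38 * 2.67
L = 3.6846


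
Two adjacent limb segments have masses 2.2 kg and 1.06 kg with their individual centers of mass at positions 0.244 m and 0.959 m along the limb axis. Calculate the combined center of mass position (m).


COM = (m1*x1 + m2*x2) / (m1 + m2)
COM = (2.2*0.244 + 1.06*0.959) / (2.2 + 1.06)
Numerator = 1.5533
Denominator = 3.2600
COM = 0.4765


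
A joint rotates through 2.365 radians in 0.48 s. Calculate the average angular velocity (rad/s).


omega = delta_theta / delta_t
omega = 2.365 / 0.48
omega = 4.9271


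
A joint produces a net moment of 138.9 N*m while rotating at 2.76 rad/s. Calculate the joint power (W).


P = M * omega
P = 138.9 * 2.76
P = 383.3640


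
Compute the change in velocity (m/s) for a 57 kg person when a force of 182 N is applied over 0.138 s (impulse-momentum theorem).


J = F * dt = 182 * 0.138 = 25.1160 N*s
delta_v = J / m
delta_v = 25.1160 / 57
delta_v = 0.4406


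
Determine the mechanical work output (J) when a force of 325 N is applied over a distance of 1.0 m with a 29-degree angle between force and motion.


W = F * d * cos(theta)
theta = 29 deg = 0.5061 rad
cos(theta) = 0.8746
W = 325 * 1.0 * 0.8746
W = 284.2514


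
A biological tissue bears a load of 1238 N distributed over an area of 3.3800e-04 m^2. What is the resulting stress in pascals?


stress = F / A
stress = 1238 / 3.3800e-04
stress = 3.6627e+06


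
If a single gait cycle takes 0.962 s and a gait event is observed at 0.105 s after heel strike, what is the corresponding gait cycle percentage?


pct = (event_time / cycle_time) * 100
pct = (0.105 / 0.962) * 100
ratio = 0.1091
pct = 10.9148


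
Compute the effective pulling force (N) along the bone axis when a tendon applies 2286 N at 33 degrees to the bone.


F_eff = F_tendon * cos(theta)
theta = 33 deg = 0.5760 rad
cos(theta) = 0.8387
F_eff = 2286 * 0.8387
F_eff = 1917.2009


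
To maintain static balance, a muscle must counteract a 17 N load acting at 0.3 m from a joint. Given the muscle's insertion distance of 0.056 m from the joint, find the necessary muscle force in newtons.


F_muscle = W * d_load / d_muscle
F_muscle = 17 * 0.3 / 0.056
Numerator = 5.1000
F_muscle = 91.0714


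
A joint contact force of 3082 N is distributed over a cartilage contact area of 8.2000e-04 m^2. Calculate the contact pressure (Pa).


P = F / A
P = 3082 / 8.2000e-04
P = 3.7585e+06


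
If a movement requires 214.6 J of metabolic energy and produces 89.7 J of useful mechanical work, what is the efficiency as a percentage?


eta = (W_mech / E_meta) * 100
eta = (89.7 / 214.6) * 100
ratio = 0.4180
eta = 41.7987


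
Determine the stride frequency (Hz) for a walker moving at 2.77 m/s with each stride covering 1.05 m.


f = v / stride_length
f = 2.77 / 1.05
f = 2.6381


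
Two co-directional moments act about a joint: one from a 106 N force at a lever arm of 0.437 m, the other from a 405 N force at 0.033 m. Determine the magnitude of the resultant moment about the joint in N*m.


M = F1 * d1 + F2 * d2
M = 106 * 0.437 + 405 * 0.033
M = 46.3220 + 13.3650
M = 59.6870


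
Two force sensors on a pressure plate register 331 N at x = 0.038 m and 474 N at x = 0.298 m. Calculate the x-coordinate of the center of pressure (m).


COP_x = (F1*x1 + F2*x2) / (F1 + F2)
COP_x = (331*0.038 + 474*0.298) / (331 + 474)
Numerator = 153.8300
Denominator = 805
COP_x = 0.1911


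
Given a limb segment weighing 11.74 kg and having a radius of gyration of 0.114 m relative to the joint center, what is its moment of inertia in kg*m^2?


I = m * k^2
I = 11.74 * 0.114^2
k^2 = 0.0130
I = 0.1526


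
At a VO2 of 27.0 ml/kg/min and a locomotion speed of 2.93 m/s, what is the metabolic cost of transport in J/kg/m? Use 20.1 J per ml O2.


Power per kg = VO2 * 20.1 / 60
Power per kg = 27.0 * 20.1 / 60 = 9.0450 W/kg
Cost = power_per_kg / speed
Cost = 9.0450 / 2.93
Cost = 3.0870


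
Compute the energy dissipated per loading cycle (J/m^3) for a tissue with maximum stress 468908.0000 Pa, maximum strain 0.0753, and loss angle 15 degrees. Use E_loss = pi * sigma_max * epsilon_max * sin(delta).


E_loss = pi * sigma_max * epsilon_max * sin(delta)
delta = 15 deg = 0.2618 rad
sin(delta) = 0.2588
E_loss = pi * 468908.0000 * 0.0753 * 0.2588
E_loss = 28709.7045


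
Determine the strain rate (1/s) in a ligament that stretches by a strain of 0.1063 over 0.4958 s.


strain_rate = delta_strain / delta_t
strain_rate = 0.1063 / 0.4958
strain_rate = 0.2144


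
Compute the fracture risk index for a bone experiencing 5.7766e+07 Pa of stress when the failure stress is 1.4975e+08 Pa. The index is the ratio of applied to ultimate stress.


FRI = applied / ultimate
FRI = 5.7766e+07 / 1.4975e+08
FRI = 0.3857


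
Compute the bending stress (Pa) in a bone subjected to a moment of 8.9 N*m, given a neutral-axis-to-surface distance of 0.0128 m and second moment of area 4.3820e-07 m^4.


sigma = M * c / I
sigma = 8.9 * 0.0128 / 4.3820e-07
M * c = 0.1139
sigma = 259972.6152


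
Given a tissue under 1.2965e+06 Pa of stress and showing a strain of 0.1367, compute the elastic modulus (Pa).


E = stress / strain
E = 1.2965e+06 / 0.1367
E = 9.4843e+06


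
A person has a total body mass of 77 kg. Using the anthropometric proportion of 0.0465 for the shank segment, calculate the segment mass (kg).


m_segment = body_mass * fraction
m_segment = 77 * 0.0465
m_segment = 3.5805


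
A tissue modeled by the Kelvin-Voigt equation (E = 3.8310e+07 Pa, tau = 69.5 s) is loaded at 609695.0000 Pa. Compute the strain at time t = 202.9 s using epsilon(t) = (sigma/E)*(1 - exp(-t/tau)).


epsilon(t) = (sigma/E) * (1 - exp(-t/tau))
sigma/E = 609695.0000 / 3.8310e+07 = 0.0159
exp(-t/tau) = exp(-202.9 / 69.5) = 0.0540
epsilon = 0.0159 * (1 - 0.0540)
epsilon = 0.0151


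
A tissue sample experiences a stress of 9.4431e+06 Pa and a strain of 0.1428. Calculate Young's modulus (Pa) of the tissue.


E = stress / strain
E = 9.4431e+06 / 0.1428
E = 6.6128e+07


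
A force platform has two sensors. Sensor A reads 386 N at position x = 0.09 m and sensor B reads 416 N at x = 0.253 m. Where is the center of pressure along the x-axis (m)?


COP_x = (F1*x1 + F2*x2) / (F1 + F2)
COP_x = (386*0.09 + 416*0.253) / (386 + 416)
Numerator = 139.9880
Denominator = 802
COP_x = 0.1745


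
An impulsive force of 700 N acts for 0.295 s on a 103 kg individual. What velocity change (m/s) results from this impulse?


J = F * dt = 700 * 0.295 = 206.5000 N*s
delta_v = J / m
delta_v = 206.5000 / 103
delta_v = 2.0049


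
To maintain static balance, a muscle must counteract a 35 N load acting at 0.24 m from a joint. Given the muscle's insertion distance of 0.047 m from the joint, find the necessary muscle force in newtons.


F_muscle = W * d_load / d_muscle
F_muscle = 35 * 0.24 / 0.047
Numerator = 8.4000
F_muscle = 178.7234


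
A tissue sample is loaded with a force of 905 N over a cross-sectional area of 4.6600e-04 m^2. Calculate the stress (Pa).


stress = F / A
stress = 905 / 4.6600e-04
stress = 1.9421e+06


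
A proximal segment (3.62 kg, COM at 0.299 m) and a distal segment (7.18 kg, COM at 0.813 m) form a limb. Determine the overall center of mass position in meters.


COM = (m1*x1 + m2*x2) / (m1 + m2)
COM = (3.62*0.299 + 7.18*0.813) / (3.62 + 7.18)
Numerator = 6.9197
Denominator = 10.8000
COM = 0.6407


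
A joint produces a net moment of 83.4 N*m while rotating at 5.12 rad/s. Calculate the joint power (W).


P = M * omega
P = 83.4 * 5.12
P = 427.0080


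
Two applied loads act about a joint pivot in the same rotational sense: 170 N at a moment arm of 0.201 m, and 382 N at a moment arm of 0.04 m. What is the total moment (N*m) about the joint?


M = F1 * d1 + F2 * d2
M = 170 * 0.201 + 382 * 0.04
M = 34.1700 + 15.2800
M = 49.4500


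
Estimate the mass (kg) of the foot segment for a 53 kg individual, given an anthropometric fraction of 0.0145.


m_segment = body_mass * fraction
m_segment = 53 * 0.0145
m_segment = 0.7685


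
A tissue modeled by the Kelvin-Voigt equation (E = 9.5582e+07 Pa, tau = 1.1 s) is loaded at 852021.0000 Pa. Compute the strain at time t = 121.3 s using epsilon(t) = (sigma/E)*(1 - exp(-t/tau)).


epsilon(t) = (sigma/E) * (1 - exp(-t/tau))
sigma/E = 852021.0000 / 9.5582e+07 = 0.0089
exp(-t/tau) = exp(-121.3 / 1.1) = 1.2858e-48
epsilon = 0.0089 * (1 - 1.2858e-48)
epsilon = 0.0089


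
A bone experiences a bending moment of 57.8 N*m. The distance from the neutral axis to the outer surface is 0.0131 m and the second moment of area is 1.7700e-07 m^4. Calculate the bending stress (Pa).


sigma = M * c / I
sigma = 57.8 * 0.0131 / 1.7700e-07
M * c = 0.7572
sigma = 4.2779e+06


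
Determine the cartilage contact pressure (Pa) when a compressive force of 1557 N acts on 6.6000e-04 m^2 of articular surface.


P = F / A
P = 1557 / 6.6000e-04
P = 2.3591e+06


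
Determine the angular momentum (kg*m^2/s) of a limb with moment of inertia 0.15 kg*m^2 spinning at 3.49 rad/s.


L = I * omega
L = 0.15 * 3.49
L = 0.5235


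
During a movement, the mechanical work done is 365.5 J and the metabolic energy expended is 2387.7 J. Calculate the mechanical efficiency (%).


eta = (W_mech / E_meta) * 100
eta = (365.5 / 2387.7) * 100
ratio = 0.1531
eta = 15.3076


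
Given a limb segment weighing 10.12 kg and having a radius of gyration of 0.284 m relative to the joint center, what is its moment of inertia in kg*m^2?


I = m * k^2
I = 10.12 * 0.284^2
k^2 = 0.0807
I = 0.8162


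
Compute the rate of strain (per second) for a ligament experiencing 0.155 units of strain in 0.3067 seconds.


strain_rate = delta_strain / delta_t
strain_rate = 0.155 / 0.3067
strain_rate = 0.5054


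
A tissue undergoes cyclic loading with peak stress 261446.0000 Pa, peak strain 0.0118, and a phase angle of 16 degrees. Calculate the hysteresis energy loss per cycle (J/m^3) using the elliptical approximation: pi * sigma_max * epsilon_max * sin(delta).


E_loss = pi * sigma_max * epsilon_max * sin(delta)
delta = 16 deg = 0.2793 rad
sin(delta) = 0.2756
E_loss = pi * 261446.0000 * 0.0118 * 0.2756
E_loss = 2671.4802


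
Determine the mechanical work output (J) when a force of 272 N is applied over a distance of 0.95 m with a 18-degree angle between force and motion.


W = F * d * cos(theta)
theta = 18 deg = 0.3142 rad
cos(theta) = 0.9511
W = 272 * 0.95 * 0.9511
W = 245.7530


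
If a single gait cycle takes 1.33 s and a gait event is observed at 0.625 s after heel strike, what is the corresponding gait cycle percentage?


pct = (event_time / cycle_time) * 100
pct = (0.625 / 1.33) * 100
ratio = 0.4699
pct = 46.9925


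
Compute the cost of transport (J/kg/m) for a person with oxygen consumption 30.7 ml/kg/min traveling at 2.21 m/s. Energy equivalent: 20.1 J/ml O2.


Power per kg = VO2 * 20.1 / 60
Power per kg = 30.7 * 20.1 / 60 = 10.2845 W/kg
Cost = power_per_kg / speed
Cost = 10.2845 / 2.21
Cost = 4.6536


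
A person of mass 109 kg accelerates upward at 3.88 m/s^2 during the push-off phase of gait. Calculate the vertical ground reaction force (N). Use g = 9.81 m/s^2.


GRF = m * (g + a)
GRF = 109 * (9.81 + 3.88)
GRF = 109 * 13.6900
GRF = 1492.2100


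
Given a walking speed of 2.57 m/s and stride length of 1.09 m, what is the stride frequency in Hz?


f = v / stride_length
f = 2.57 / 1.09
f = 2.3578


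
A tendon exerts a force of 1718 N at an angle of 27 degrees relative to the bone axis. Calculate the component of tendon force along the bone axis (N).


F_eff = F_tendon * cos(theta)
theta = 27 deg = 0.4712 rad
cos(theta) = 0.8910
F_eff = 1718 * 0.8910
F_eff = 1530.7492


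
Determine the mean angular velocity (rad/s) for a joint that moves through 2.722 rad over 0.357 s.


omega = delta_theta / delta_t
omega = 2.722 / 0.357
omega = 7.6246


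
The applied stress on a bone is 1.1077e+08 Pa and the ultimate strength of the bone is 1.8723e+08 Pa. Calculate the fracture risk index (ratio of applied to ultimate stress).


FRI = applied / ultimate
FRI = 1.1077e+08 / 1.8723e+08
FRI = 0.5916


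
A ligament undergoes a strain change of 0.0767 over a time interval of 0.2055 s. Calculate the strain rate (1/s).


strain_rate = delta_strain / delta_t
strain_rate = 0.0767 / 0.2055
strain_rate = 0.3732


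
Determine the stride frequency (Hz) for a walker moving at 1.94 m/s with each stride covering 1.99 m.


f = v / stride_length
f = 1.94 / 1.99
f = 0.9749


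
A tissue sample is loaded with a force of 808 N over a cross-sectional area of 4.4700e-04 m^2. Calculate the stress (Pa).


stress = F / A
stress = 808 / 4.4700e-04
stress = 1.8076e+06


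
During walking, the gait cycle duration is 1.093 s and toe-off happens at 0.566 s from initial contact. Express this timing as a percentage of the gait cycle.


pct = (event_time / cycle_time) * 100
pct = (0.566 / 1.093) * 100
ratio = 0.5178
pct = 51.7841


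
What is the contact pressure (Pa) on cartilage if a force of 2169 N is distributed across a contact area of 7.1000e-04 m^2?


P = F / A
P = 2169 / 7.1000e-04
P = 3.0549e+06


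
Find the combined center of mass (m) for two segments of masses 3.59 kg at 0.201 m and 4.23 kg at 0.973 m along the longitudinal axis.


COM = (m1*x1 + m2*x2) / (m1 + m2)
COM = (3.59*0.201 + 4.23*0.973) / (3.59 + 4.23)
Numerator = 4.8374
Denominator = 7.8200
COM = 0.6186


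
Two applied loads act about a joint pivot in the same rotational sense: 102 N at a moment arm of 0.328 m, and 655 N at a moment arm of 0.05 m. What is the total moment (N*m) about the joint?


M = F1 * d1 + F2 * d2
M = 102 * 0.328 + 655 * 0.05
M = 33.4560 + 32.7500
M = 66.2060


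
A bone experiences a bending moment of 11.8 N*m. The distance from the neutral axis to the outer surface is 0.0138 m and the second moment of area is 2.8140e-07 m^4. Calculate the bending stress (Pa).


sigma = M * c / I
sigma = 11.8 * 0.0138 / 2.8140e-07
M * c = 0.1628
sigma = 578678.0384


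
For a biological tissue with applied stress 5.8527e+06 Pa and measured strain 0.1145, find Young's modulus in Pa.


E = stress / strain
E = 5.8527e+06 / 0.1145
E = 5.1115e+07


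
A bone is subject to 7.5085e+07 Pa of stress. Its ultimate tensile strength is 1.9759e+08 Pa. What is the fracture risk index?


FRI = applied / ultimate
FRI = 7.5085e+07 / 1.9759e+08
FRI = 0.3800


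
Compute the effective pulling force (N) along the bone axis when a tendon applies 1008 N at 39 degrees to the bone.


F_eff = F_tendon * cos(theta)
theta = 39 deg = 0.6807 rad
cos(theta) = 0.7771
F_eff = 1008 * 0.7771
F_eff = 783.3631


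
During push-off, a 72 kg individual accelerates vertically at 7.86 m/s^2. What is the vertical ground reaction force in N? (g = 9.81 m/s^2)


GRF = m * (g + a)
GRF = 72 * (9.81 + 7.86)
GRF = 72 * 17.6700
GRF = 1272.2400


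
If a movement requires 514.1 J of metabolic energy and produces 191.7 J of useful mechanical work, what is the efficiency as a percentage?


eta = (W_mech / E_meta) * 100
eta = (191.7 / 514.1) * 100
ratio = 0.3729
eta = 37.2885


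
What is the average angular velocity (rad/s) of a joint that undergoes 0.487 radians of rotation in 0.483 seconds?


omega = delta_theta / delta_t
omega = 0.487 / 0.483
omega = 1.0083


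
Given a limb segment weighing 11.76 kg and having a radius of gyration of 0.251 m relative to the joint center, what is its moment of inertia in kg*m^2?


I = m * k^2
I = 11.76 * 0.251^2
k^2 = 0.0630
I = 0.7409


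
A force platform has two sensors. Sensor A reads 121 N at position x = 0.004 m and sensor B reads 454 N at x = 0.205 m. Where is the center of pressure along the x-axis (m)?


COP_x = (F1*x1 + F2*x2) / (F1 + F2)
COP_x = (121*0.004 + 454*0.205) / (121 + 454)
Numerator = 93.5540
Denominator = 575
COP_x = 0.1627


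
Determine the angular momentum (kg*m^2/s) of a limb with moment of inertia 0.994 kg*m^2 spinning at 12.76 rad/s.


L = I * omega
L = 0.994 * 12.76
L = 12.6834


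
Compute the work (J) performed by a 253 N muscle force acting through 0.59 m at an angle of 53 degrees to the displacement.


W = F * d * cos(theta)
theta = 53 deg = 0.9250 rad
cos(theta) = 0.6018
W = 253 * 0.59 * 0.6018
W = 89.8329


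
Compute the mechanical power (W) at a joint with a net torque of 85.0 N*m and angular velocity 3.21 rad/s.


P = M * omega
P = 85.0 * 3.21
P = 272.8500


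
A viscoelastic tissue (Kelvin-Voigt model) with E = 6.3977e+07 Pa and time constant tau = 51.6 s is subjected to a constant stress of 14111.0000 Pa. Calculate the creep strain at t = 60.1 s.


epsilon(t) = (sigma/E) * (1 - exp(-t/tau))
sigma/E = 14111.0000 / 6.3977e+07 = 2.2056e-04
exp(-t/tau) = exp(-60.1 / 51.6) = 0.3120
epsilon = 2.2056e-04 * (1 - 0.3120)
epsilon = 1.5175e-04


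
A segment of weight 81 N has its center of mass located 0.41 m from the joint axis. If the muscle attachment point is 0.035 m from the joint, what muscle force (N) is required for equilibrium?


F_muscle = W * d_load / d_muscle
F_muscle = 81 * 0.41 / 0.035
Numerator = 33.2100
F_muscle = 948.8571


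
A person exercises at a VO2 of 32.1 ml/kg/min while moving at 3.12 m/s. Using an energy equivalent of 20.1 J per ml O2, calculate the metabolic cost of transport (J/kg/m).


Power per kg = VO2 * 20.1 / 60
Power per kg = 32.1 * 20.1 / 60 = 10.7535 W/kg
Cost = power_per_kg / speed
Cost = 10.7535 / 3.12
Cost = 3.4466


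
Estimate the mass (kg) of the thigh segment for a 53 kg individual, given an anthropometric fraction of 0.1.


m_segment = body_mass * fraction
m_segment = 53 * 0.1
m_segment = 5.3000


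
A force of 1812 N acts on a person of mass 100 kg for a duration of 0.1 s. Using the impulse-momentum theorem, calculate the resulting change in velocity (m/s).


J = F * dt = 1812 * 0.1 = 181.2000 N*s
delta_v = J / m
delta_v = 181.2000 / 100
delta_v = 1.8120


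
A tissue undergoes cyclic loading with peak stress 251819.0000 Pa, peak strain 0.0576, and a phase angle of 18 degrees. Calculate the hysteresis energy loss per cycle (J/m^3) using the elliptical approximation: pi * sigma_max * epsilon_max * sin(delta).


E_loss = pi * sigma_max * epsilon_max * sin(delta)
delta = 18 deg = 0.3142 rad
sin(delta) = 0.3090
E_loss = pi * 251819.0000 * 0.0576 * 0.3090
E_loss = 14081.3150


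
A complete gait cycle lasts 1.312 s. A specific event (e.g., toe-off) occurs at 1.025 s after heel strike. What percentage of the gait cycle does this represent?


pct = (event_time / cycle_time) * 100
pct = (1.025 / 1.312) * 100
ratio = 0.7812
pct = 78.1250


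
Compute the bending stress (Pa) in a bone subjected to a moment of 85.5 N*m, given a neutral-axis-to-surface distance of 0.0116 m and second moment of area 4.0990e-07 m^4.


sigma = M * c / I
sigma = 85.5 * 0.0116 / 4.0990e-07
M * c = 0.9918
sigma = 2.4196e+06


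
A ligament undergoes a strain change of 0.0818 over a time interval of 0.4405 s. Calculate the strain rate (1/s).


strain_rate = delta_strain / delta_t
strain_rate = 0.0818 / 0.4405
strain_rate = 0.1857


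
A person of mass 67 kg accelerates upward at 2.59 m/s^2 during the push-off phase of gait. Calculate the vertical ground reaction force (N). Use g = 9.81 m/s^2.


GRF = m * (g + a)
GRF = 67 * (9.81 + 2.59)
GRF = 67 * 12.4000
GRF = 830.8000
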